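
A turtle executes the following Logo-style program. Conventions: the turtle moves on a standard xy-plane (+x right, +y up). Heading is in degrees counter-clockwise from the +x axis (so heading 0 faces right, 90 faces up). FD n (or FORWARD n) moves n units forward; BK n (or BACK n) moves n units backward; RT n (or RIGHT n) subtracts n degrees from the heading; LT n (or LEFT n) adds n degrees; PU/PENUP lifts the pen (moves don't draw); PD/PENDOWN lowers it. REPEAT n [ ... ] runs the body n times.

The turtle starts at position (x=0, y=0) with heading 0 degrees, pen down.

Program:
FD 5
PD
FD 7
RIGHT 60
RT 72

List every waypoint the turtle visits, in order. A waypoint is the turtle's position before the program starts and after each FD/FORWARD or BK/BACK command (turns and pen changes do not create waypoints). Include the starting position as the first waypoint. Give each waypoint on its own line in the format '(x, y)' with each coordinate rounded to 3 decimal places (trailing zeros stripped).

Executing turtle program step by step:
Start: pos=(0,0), heading=0, pen down
FD 5: (0,0) -> (5,0) [heading=0, draw]
PD: pen down
FD 7: (5,0) -> (12,0) [heading=0, draw]
RT 60: heading 0 -> 300
RT 72: heading 300 -> 228
Final: pos=(12,0), heading=228, 2 segment(s) drawn
Waypoints (3 total):
(0, 0)
(5, 0)
(12, 0)

Answer: (0, 0)
(5, 0)
(12, 0)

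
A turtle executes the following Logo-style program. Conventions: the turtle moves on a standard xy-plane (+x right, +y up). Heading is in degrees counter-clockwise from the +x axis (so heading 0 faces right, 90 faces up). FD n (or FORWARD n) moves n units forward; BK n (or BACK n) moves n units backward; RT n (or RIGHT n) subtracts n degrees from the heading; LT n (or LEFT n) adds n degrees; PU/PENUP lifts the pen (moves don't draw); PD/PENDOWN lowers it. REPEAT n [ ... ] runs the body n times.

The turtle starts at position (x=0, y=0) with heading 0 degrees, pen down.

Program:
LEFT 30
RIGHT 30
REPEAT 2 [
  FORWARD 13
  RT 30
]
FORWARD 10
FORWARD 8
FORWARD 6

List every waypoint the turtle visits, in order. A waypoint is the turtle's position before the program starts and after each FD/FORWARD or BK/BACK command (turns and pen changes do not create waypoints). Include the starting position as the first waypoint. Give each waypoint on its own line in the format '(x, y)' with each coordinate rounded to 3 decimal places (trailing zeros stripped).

Executing turtle program step by step:
Start: pos=(0,0), heading=0, pen down
LT 30: heading 0 -> 30
RT 30: heading 30 -> 0
REPEAT 2 [
  -- iteration 1/2 --
  FD 13: (0,0) -> (13,0) [heading=0, draw]
  RT 30: heading 0 -> 330
  -- iteration 2/2 --
  FD 13: (13,0) -> (24.258,-6.5) [heading=330, draw]
  RT 30: heading 330 -> 300
]
FD 10: (24.258,-6.5) -> (29.258,-15.16) [heading=300, draw]
FD 8: (29.258,-15.16) -> (33.258,-22.088) [heading=300, draw]
FD 6: (33.258,-22.088) -> (36.258,-27.285) [heading=300, draw]
Final: pos=(36.258,-27.285), heading=300, 5 segment(s) drawn
Waypoints (6 total):
(0, 0)
(13, 0)
(24.258, -6.5)
(29.258, -15.16)
(33.258, -22.088)
(36.258, -27.285)

Answer: (0, 0)
(13, 0)
(24.258, -6.5)
(29.258, -15.16)
(33.258, -22.088)
(36.258, -27.285)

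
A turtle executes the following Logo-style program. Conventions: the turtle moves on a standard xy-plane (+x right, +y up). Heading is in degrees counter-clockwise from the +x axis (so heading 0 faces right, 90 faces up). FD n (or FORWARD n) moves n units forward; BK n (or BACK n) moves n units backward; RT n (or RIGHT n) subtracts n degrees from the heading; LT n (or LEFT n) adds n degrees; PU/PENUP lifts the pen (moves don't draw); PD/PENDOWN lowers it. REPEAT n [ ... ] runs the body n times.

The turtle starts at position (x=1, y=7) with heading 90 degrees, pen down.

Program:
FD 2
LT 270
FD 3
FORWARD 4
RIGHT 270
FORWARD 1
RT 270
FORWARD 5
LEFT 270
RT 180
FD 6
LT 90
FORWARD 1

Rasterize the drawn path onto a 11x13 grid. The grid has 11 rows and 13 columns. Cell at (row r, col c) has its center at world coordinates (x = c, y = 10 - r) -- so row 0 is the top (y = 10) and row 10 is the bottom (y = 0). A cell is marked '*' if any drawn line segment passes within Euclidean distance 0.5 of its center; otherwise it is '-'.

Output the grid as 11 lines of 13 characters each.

Segment 0: (1,7) -> (1,9)
Segment 1: (1,9) -> (4,9)
Segment 2: (4,9) -> (8,9)
Segment 3: (8,9) -> (8,10)
Segment 4: (8,10) -> (3,10)
Segment 5: (3,10) -> (3,4)
Segment 6: (3,4) -> (4,4)

Answer: ---******----
-********----
-*-*---------
-*-*---------
---*---------
---*---------
---**--------
-------------
-------------
-------------
-------------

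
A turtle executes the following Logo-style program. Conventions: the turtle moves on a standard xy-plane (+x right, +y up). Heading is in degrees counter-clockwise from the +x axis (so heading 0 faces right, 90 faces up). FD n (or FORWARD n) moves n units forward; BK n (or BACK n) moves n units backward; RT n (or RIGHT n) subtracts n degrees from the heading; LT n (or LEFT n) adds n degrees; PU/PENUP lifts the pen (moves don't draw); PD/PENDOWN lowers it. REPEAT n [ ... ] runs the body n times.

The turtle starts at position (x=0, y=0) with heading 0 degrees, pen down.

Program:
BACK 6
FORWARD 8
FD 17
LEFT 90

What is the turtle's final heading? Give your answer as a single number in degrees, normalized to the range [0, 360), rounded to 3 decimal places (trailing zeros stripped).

Executing turtle program step by step:
Start: pos=(0,0), heading=0, pen down
BK 6: (0,0) -> (-6,0) [heading=0, draw]
FD 8: (-6,0) -> (2,0) [heading=0, draw]
FD 17: (2,0) -> (19,0) [heading=0, draw]
LT 90: heading 0 -> 90
Final: pos=(19,0), heading=90, 3 segment(s) drawn

Answer: 90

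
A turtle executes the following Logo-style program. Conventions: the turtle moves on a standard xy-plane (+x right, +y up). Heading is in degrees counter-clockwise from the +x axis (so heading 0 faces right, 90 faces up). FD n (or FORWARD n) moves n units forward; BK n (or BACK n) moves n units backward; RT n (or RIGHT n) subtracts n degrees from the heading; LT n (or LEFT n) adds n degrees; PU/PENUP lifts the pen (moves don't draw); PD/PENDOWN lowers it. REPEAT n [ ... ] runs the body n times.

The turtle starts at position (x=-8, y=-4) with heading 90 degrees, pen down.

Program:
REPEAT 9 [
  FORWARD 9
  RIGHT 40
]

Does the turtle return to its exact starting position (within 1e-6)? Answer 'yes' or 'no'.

Answer: yes

Derivation:
Executing turtle program step by step:
Start: pos=(-8,-4), heading=90, pen down
REPEAT 9 [
  -- iteration 1/9 --
  FD 9: (-8,-4) -> (-8,5) [heading=90, draw]
  RT 40: heading 90 -> 50
  -- iteration 2/9 --
  FD 9: (-8,5) -> (-2.215,11.894) [heading=50, draw]
  RT 40: heading 50 -> 10
  -- iteration 3/9 --
  FD 9: (-2.215,11.894) -> (6.648,13.457) [heading=10, draw]
  RT 40: heading 10 -> 330
  -- iteration 4/9 --
  FD 9: (6.648,13.457) -> (14.443,8.957) [heading=330, draw]
  RT 40: heading 330 -> 290
  -- iteration 5/9 --
  FD 9: (14.443,8.957) -> (17.521,0.5) [heading=290, draw]
  RT 40: heading 290 -> 250
  -- iteration 6/9 --
  FD 9: (17.521,0.5) -> (14.443,-7.957) [heading=250, draw]
  RT 40: heading 250 -> 210
  -- iteration 7/9 --
  FD 9: (14.443,-7.957) -> (6.648,-12.457) [heading=210, draw]
  RT 40: heading 210 -> 170
  -- iteration 8/9 --
  FD 9: (6.648,-12.457) -> (-2.215,-10.894) [heading=170, draw]
  RT 40: heading 170 -> 130
  -- iteration 9/9 --
  FD 9: (-2.215,-10.894) -> (-8,-4) [heading=130, draw]
  RT 40: heading 130 -> 90
]
Final: pos=(-8,-4), heading=90, 9 segment(s) drawn

Start position: (-8, -4)
Final position: (-8, -4)
Distance = 0; < 1e-6 -> CLOSED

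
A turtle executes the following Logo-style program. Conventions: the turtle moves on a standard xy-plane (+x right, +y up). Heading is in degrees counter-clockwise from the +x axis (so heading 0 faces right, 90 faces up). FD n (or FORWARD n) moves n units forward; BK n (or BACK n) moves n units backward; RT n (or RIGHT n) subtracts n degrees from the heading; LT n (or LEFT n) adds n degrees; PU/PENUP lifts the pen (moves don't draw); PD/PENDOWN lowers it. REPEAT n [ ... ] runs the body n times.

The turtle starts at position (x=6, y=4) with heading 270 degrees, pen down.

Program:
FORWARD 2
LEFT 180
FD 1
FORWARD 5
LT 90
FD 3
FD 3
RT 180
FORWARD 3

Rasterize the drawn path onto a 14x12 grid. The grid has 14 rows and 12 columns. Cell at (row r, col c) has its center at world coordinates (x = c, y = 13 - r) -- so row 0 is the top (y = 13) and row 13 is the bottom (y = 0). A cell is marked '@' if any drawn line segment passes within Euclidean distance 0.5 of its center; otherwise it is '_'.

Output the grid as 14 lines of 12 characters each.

Answer: ____________
____________
____________
____________
____________
@@@@@@@_____
______@_____
______@_____
______@_____
______@_____
______@_____
______@_____
____________
____________

Derivation:
Segment 0: (6,4) -> (6,2)
Segment 1: (6,2) -> (6,3)
Segment 2: (6,3) -> (6,8)
Segment 3: (6,8) -> (3,8)
Segment 4: (3,8) -> (0,8)
Segment 5: (0,8) -> (3,8)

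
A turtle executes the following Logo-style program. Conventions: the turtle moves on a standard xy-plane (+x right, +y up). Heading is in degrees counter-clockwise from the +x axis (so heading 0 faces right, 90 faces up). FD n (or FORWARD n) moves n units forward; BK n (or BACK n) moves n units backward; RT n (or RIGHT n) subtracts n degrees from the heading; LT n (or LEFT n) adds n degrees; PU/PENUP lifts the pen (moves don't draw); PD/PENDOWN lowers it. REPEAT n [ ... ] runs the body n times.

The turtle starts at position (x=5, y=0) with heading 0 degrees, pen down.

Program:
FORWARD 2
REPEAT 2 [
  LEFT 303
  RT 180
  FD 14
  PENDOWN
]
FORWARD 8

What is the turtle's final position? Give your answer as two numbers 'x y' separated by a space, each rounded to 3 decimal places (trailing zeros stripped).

Executing turtle program step by step:
Start: pos=(5,0), heading=0, pen down
FD 2: (5,0) -> (7,0) [heading=0, draw]
REPEAT 2 [
  -- iteration 1/2 --
  LT 303: heading 0 -> 303
  RT 180: heading 303 -> 123
  FD 14: (7,0) -> (-0.625,11.741) [heading=123, draw]
  PD: pen down
  -- iteration 2/2 --
  LT 303: heading 123 -> 66
  RT 180: heading 66 -> 246
  FD 14: (-0.625,11.741) -> (-6.319,-1.048) [heading=246, draw]
  PD: pen down
]
FD 8: (-6.319,-1.048) -> (-9.573,-8.357) [heading=246, draw]
Final: pos=(-9.573,-8.357), heading=246, 4 segment(s) drawn

Answer: -9.573 -8.357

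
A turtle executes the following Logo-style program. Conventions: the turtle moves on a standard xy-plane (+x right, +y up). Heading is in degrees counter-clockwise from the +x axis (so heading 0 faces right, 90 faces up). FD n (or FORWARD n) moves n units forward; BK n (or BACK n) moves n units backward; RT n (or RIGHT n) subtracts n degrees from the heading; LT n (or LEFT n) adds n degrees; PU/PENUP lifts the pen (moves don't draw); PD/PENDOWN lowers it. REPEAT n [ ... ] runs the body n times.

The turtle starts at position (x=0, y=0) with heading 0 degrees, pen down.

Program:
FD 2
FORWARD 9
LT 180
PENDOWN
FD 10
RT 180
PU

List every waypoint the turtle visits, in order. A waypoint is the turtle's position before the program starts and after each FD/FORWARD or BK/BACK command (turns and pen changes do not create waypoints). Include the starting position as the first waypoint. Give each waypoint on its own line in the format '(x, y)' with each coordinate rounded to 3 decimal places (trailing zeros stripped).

Executing turtle program step by step:
Start: pos=(0,0), heading=0, pen down
FD 2: (0,0) -> (2,0) [heading=0, draw]
FD 9: (2,0) -> (11,0) [heading=0, draw]
LT 180: heading 0 -> 180
PD: pen down
FD 10: (11,0) -> (1,0) [heading=180, draw]
RT 180: heading 180 -> 0
PU: pen up
Final: pos=(1,0), heading=0, 3 segment(s) drawn
Waypoints (4 total):
(0, 0)
(2, 0)
(11, 0)
(1, 0)

Answer: (0, 0)
(2, 0)
(11, 0)
(1, 0)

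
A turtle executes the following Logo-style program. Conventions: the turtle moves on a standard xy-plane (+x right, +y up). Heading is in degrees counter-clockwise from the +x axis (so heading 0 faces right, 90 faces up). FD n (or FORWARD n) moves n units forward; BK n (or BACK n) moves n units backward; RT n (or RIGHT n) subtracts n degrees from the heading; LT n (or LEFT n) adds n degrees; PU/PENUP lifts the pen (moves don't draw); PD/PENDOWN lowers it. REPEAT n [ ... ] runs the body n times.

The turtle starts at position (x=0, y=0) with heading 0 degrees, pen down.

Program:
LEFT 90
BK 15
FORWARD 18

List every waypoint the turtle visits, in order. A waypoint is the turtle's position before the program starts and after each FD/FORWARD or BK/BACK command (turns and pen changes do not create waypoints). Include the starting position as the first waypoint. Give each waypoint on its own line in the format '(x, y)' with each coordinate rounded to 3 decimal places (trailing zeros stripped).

Executing turtle program step by step:
Start: pos=(0,0), heading=0, pen down
LT 90: heading 0 -> 90
BK 15: (0,0) -> (0,-15) [heading=90, draw]
FD 18: (0,-15) -> (0,3) [heading=90, draw]
Final: pos=(0,3), heading=90, 2 segment(s) drawn
Waypoints (3 total):
(0, 0)
(0, -15)
(0, 3)

Answer: (0, 0)
(0, -15)
(0, 3)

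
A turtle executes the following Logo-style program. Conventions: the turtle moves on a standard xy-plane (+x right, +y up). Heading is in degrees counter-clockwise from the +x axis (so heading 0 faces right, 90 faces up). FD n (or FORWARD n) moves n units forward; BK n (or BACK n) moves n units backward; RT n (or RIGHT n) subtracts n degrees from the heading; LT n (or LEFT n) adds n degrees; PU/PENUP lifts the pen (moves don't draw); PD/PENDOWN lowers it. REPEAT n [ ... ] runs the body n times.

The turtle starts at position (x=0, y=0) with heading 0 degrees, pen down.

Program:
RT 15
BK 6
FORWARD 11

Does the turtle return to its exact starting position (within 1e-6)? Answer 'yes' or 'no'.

Executing turtle program step by step:
Start: pos=(0,0), heading=0, pen down
RT 15: heading 0 -> 345
BK 6: (0,0) -> (-5.796,1.553) [heading=345, draw]
FD 11: (-5.796,1.553) -> (4.83,-1.294) [heading=345, draw]
Final: pos=(4.83,-1.294), heading=345, 2 segment(s) drawn

Start position: (0, 0)
Final position: (4.83, -1.294)
Distance = 5; >= 1e-6 -> NOT closed

Answer: no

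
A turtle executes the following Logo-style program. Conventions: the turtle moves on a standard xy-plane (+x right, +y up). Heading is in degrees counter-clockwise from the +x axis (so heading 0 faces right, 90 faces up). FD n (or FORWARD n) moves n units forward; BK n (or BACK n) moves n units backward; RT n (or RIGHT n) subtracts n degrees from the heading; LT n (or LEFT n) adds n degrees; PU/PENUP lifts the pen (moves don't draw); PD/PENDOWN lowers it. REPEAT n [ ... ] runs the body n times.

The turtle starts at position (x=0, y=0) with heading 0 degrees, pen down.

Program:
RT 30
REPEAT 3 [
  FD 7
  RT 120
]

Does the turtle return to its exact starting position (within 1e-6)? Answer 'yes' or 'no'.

Executing turtle program step by step:
Start: pos=(0,0), heading=0, pen down
RT 30: heading 0 -> 330
REPEAT 3 [
  -- iteration 1/3 --
  FD 7: (0,0) -> (6.062,-3.5) [heading=330, draw]
  RT 120: heading 330 -> 210
  -- iteration 2/3 --
  FD 7: (6.062,-3.5) -> (0,-7) [heading=210, draw]
  RT 120: heading 210 -> 90
  -- iteration 3/3 --
  FD 7: (0,-7) -> (0,0) [heading=90, draw]
  RT 120: heading 90 -> 330
]
Final: pos=(0,0), heading=330, 3 segment(s) drawn

Start position: (0, 0)
Final position: (0, 0)
Distance = 0; < 1e-6 -> CLOSED

Answer: yes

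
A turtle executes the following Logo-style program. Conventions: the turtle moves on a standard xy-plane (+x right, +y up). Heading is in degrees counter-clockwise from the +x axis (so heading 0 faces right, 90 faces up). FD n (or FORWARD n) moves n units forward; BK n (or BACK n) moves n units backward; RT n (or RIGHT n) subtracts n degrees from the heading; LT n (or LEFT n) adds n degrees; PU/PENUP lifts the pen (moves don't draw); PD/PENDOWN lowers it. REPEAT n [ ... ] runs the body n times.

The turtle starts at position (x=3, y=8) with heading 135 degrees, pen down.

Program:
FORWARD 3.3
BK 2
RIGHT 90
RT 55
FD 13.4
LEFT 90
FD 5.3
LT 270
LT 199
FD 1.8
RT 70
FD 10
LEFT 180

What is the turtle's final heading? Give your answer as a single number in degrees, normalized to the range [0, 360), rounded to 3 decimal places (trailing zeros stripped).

Executing turtle program step by step:
Start: pos=(3,8), heading=135, pen down
FD 3.3: (3,8) -> (0.667,10.333) [heading=135, draw]
BK 2: (0.667,10.333) -> (2.081,8.919) [heading=135, draw]
RT 90: heading 135 -> 45
RT 55: heading 45 -> 350
FD 13.4: (2.081,8.919) -> (15.277,6.592) [heading=350, draw]
LT 90: heading 350 -> 80
FD 5.3: (15.277,6.592) -> (16.198,11.812) [heading=80, draw]
LT 270: heading 80 -> 350
LT 199: heading 350 -> 189
FD 1.8: (16.198,11.812) -> (14.42,11.53) [heading=189, draw]
RT 70: heading 189 -> 119
FD 10: (14.42,11.53) -> (9.572,20.276) [heading=119, draw]
LT 180: heading 119 -> 299
Final: pos=(9.572,20.276), heading=299, 6 segment(s) drawn

Answer: 299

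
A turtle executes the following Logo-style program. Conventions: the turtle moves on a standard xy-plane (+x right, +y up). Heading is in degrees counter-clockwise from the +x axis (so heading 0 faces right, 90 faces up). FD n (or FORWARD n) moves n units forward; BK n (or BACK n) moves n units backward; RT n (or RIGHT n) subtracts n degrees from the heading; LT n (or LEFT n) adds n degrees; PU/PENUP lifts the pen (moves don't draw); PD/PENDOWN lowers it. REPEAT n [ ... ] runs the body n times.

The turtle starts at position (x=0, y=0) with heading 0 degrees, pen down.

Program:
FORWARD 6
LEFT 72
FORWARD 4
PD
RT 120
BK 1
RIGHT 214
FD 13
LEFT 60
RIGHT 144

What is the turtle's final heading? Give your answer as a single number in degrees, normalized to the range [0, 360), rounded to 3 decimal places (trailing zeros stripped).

Executing turtle program step by step:
Start: pos=(0,0), heading=0, pen down
FD 6: (0,0) -> (6,0) [heading=0, draw]
LT 72: heading 0 -> 72
FD 4: (6,0) -> (7.236,3.804) [heading=72, draw]
PD: pen down
RT 120: heading 72 -> 312
BK 1: (7.236,3.804) -> (6.567,4.547) [heading=312, draw]
RT 214: heading 312 -> 98
FD 13: (6.567,4.547) -> (4.758,17.421) [heading=98, draw]
LT 60: heading 98 -> 158
RT 144: heading 158 -> 14
Final: pos=(4.758,17.421), heading=14, 4 segment(s) drawn

Answer: 14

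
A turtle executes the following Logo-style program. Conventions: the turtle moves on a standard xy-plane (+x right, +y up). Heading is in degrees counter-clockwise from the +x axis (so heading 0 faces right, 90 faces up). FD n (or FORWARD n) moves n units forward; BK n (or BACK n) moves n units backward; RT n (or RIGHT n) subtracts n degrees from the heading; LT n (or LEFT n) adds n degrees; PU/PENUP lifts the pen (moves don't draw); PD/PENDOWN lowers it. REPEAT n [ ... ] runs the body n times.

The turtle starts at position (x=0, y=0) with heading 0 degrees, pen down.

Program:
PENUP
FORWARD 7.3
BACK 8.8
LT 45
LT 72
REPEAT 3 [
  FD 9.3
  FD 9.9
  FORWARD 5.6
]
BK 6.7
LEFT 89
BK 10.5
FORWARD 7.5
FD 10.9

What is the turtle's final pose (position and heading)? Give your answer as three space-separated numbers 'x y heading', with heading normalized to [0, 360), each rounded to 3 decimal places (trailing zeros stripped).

Answer: -39.336 56.858 206

Derivation:
Executing turtle program step by step:
Start: pos=(0,0), heading=0, pen down
PU: pen up
FD 7.3: (0,0) -> (7.3,0) [heading=0, move]
BK 8.8: (7.3,0) -> (-1.5,0) [heading=0, move]
LT 45: heading 0 -> 45
LT 72: heading 45 -> 117
REPEAT 3 [
  -- iteration 1/3 --
  FD 9.3: (-1.5,0) -> (-5.722,8.286) [heading=117, move]
  FD 9.9: (-5.722,8.286) -> (-10.217,17.107) [heading=117, move]
  FD 5.6: (-10.217,17.107) -> (-12.759,22.097) [heading=117, move]
  -- iteration 2/3 --
  FD 9.3: (-12.759,22.097) -> (-16.981,30.383) [heading=117, move]
  FD 9.9: (-16.981,30.383) -> (-21.476,39.204) [heading=117, move]
  FD 5.6: (-21.476,39.204) -> (-24.018,44.194) [heading=117, move]
  -- iteration 3/3 --
  FD 9.3: (-24.018,44.194) -> (-28.24,52.48) [heading=117, move]
  FD 9.9: (-28.24,52.48) -> (-32.735,61.301) [heading=117, move]
  FD 5.6: (-32.735,61.301) -> (-35.277,66.291) [heading=117, move]
]
BK 6.7: (-35.277,66.291) -> (-32.235,60.321) [heading=117, move]
LT 89: heading 117 -> 206
BK 10.5: (-32.235,60.321) -> (-22.798,64.924) [heading=206, move]
FD 7.5: (-22.798,64.924) -> (-29.539,61.636) [heading=206, move]
FD 10.9: (-29.539,61.636) -> (-39.336,56.858) [heading=206, move]
Final: pos=(-39.336,56.858), heading=206, 0 segment(s) drawn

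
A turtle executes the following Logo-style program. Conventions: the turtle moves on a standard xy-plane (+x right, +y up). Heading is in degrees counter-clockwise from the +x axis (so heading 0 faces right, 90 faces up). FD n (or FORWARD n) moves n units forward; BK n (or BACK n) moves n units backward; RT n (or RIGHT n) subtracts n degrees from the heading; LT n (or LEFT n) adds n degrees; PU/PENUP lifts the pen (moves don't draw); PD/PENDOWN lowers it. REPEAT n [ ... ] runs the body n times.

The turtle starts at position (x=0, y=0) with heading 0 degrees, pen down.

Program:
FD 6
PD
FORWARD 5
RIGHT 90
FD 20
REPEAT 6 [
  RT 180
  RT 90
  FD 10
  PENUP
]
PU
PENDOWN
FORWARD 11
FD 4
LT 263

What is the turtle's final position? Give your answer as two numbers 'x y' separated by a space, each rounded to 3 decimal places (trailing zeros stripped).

Executing turtle program step by step:
Start: pos=(0,0), heading=0, pen down
FD 6: (0,0) -> (6,0) [heading=0, draw]
PD: pen down
FD 5: (6,0) -> (11,0) [heading=0, draw]
RT 90: heading 0 -> 270
FD 20: (11,0) -> (11,-20) [heading=270, draw]
REPEAT 6 [
  -- iteration 1/6 --
  RT 180: heading 270 -> 90
  RT 90: heading 90 -> 0
  FD 10: (11,-20) -> (21,-20) [heading=0, draw]
  PU: pen up
  -- iteration 2/6 --
  RT 180: heading 0 -> 180
  RT 90: heading 180 -> 90
  FD 10: (21,-20) -> (21,-10) [heading=90, move]
  PU: pen up
  -- iteration 3/6 --
  RT 180: heading 90 -> 270
  RT 90: heading 270 -> 180
  FD 10: (21,-10) -> (11,-10) [heading=180, move]
  PU: pen up
  -- iteration 4/6 --
  RT 180: heading 180 -> 0
  RT 90: heading 0 -> 270
  FD 10: (11,-10) -> (11,-20) [heading=270, move]
  PU: pen up
  -- iteration 5/6 --
  RT 180: heading 270 -> 90
  RT 90: heading 90 -> 0
  FD 10: (11,-20) -> (21,-20) [heading=0, move]
  PU: pen up
  -- iteration 6/6 --
  RT 180: heading 0 -> 180
  RT 90: heading 180 -> 90
  FD 10: (21,-20) -> (21,-10) [heading=90, move]
  PU: pen up
]
PU: pen up
PD: pen down
FD 11: (21,-10) -> (21,1) [heading=90, draw]
FD 4: (21,1) -> (21,5) [heading=90, draw]
LT 263: heading 90 -> 353
Final: pos=(21,5), heading=353, 6 segment(s) drawn

Answer: 21 5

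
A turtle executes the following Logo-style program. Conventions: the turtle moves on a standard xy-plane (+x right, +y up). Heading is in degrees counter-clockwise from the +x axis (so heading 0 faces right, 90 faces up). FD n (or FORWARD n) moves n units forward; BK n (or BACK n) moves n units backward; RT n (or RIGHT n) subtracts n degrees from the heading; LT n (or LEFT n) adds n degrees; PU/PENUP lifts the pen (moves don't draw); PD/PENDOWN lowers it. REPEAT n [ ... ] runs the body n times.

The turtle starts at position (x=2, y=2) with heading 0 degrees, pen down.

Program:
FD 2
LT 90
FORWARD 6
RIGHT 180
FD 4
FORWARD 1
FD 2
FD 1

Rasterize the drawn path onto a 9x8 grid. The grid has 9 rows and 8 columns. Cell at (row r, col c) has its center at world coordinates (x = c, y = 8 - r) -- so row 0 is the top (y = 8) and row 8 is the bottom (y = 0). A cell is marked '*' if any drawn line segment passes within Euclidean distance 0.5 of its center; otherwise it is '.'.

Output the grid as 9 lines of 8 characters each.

Answer: ....*...
....*...
....*...
....*...
....*...
....*...
..***...
....*...
....*...

Derivation:
Segment 0: (2,2) -> (4,2)
Segment 1: (4,2) -> (4,8)
Segment 2: (4,8) -> (4,4)
Segment 3: (4,4) -> (4,3)
Segment 4: (4,3) -> (4,1)
Segment 5: (4,1) -> (4,0)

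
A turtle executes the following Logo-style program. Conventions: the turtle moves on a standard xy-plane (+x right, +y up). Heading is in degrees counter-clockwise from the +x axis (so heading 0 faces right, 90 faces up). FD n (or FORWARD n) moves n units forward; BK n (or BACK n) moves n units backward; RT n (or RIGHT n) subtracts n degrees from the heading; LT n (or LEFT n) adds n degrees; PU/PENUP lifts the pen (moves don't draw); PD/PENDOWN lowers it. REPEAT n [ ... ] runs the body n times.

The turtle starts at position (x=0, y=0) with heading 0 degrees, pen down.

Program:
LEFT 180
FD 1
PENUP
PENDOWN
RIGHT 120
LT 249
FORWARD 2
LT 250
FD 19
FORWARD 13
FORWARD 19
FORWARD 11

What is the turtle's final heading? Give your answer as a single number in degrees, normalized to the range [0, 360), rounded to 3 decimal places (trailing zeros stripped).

Executing turtle program step by step:
Start: pos=(0,0), heading=0, pen down
LT 180: heading 0 -> 180
FD 1: (0,0) -> (-1,0) [heading=180, draw]
PU: pen up
PD: pen down
RT 120: heading 180 -> 60
LT 249: heading 60 -> 309
FD 2: (-1,0) -> (0.259,-1.554) [heading=309, draw]
LT 250: heading 309 -> 199
FD 19: (0.259,-1.554) -> (-17.706,-7.74) [heading=199, draw]
FD 13: (-17.706,-7.74) -> (-29.998,-11.972) [heading=199, draw]
FD 19: (-29.998,-11.972) -> (-47.963,-18.158) [heading=199, draw]
FD 11: (-47.963,-18.158) -> (-58.364,-21.74) [heading=199, draw]
Final: pos=(-58.364,-21.74), heading=199, 6 segment(s) drawn

Answer: 199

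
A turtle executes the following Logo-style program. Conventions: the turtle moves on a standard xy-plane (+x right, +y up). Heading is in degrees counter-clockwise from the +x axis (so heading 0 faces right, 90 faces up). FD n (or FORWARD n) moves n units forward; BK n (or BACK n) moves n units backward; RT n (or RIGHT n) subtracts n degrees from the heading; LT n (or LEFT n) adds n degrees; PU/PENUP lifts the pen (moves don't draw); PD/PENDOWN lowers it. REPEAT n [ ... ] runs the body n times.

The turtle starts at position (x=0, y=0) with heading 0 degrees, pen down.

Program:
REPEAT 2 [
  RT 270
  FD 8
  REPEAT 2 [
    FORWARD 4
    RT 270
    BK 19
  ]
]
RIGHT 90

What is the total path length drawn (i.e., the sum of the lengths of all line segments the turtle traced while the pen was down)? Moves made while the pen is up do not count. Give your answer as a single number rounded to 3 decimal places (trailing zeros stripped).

Executing turtle program step by step:
Start: pos=(0,0), heading=0, pen down
REPEAT 2 [
  -- iteration 1/2 --
  RT 270: heading 0 -> 90
  FD 8: (0,0) -> (0,8) [heading=90, draw]
  REPEAT 2 [
    -- iteration 1/2 --
    FD 4: (0,8) -> (0,12) [heading=90, draw]
    RT 270: heading 90 -> 180
    BK 19: (0,12) -> (19,12) [heading=180, draw]
    -- iteration 2/2 --
    FD 4: (19,12) -> (15,12) [heading=180, draw]
    RT 270: heading 180 -> 270
    BK 19: (15,12) -> (15,31) [heading=270, draw]
  ]
  -- iteration 2/2 --
  RT 270: heading 270 -> 0
  FD 8: (15,31) -> (23,31) [heading=0, draw]
  REPEAT 2 [
    -- iteration 1/2 --
    FD 4: (23,31) -> (27,31) [heading=0, draw]
    RT 270: heading 0 -> 90
    BK 19: (27,31) -> (27,12) [heading=90, draw]
    -- iteration 2/2 --
    FD 4: (27,12) -> (27,16) [heading=90, draw]
    RT 270: heading 90 -> 180
    BK 19: (27,16) -> (46,16) [heading=180, draw]
  ]
]
RT 90: heading 180 -> 90
Final: pos=(46,16), heading=90, 10 segment(s) drawn

Segment lengths:
  seg 1: (0,0) -> (0,8), length = 8
  seg 2: (0,8) -> (0,12), length = 4
  seg 3: (0,12) -> (19,12), length = 19
  seg 4: (19,12) -> (15,12), length = 4
  seg 5: (15,12) -> (15,31), length = 19
  seg 6: (15,31) -> (23,31), length = 8
  seg 7: (23,31) -> (27,31), length = 4
  seg 8: (27,31) -> (27,12), length = 19
  seg 9: (27,12) -> (27,16), length = 4
  seg 10: (27,16) -> (46,16), length = 19
Total = 108

Answer: 108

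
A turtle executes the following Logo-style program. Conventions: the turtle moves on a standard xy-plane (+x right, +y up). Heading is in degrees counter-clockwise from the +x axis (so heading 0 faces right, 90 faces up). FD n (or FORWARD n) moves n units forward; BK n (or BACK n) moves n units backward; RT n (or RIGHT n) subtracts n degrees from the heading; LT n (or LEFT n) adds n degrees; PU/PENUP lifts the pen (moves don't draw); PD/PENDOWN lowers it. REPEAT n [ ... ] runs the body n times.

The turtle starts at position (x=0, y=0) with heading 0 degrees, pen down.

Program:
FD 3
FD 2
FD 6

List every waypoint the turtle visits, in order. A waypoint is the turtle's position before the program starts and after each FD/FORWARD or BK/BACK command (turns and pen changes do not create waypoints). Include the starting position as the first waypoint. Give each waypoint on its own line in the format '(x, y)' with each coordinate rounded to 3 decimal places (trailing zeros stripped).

Answer: (0, 0)
(3, 0)
(5, 0)
(11, 0)

Derivation:
Executing turtle program step by step:
Start: pos=(0,0), heading=0, pen down
FD 3: (0,0) -> (3,0) [heading=0, draw]
FD 2: (3,0) -> (5,0) [heading=0, draw]
FD 6: (5,0) -> (11,0) [heading=0, draw]
Final: pos=(11,0), heading=0, 3 segment(s) drawn
Waypoints (4 total):
(0, 0)
(3, 0)
(5, 0)
(11, 0)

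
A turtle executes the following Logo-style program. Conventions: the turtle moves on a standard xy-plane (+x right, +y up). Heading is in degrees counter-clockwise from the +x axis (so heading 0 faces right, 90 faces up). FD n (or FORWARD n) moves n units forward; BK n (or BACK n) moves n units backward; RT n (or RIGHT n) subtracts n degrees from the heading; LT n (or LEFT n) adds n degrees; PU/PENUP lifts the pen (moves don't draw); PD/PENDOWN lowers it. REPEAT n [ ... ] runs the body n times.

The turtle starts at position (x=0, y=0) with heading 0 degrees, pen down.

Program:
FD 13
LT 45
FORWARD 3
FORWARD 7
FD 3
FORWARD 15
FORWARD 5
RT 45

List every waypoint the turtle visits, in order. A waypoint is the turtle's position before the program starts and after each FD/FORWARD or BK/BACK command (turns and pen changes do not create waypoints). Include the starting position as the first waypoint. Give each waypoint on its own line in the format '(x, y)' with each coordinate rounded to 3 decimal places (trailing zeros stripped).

Answer: (0, 0)
(13, 0)
(15.121, 2.121)
(20.071, 7.071)
(22.192, 9.192)
(32.799, 19.799)
(36.335, 23.335)

Derivation:
Executing turtle program step by step:
Start: pos=(0,0), heading=0, pen down
FD 13: (0,0) -> (13,0) [heading=0, draw]
LT 45: heading 0 -> 45
FD 3: (13,0) -> (15.121,2.121) [heading=45, draw]
FD 7: (15.121,2.121) -> (20.071,7.071) [heading=45, draw]
FD 3: (20.071,7.071) -> (22.192,9.192) [heading=45, draw]
FD 15: (22.192,9.192) -> (32.799,19.799) [heading=45, draw]
FD 5: (32.799,19.799) -> (36.335,23.335) [heading=45, draw]
RT 45: heading 45 -> 0
Final: pos=(36.335,23.335), heading=0, 6 segment(s) drawn
Waypoints (7 total):
(0, 0)
(13, 0)
(15.121, 2.121)
(20.071, 7.071)
(22.192, 9.192)
(32.799, 19.799)
(36.335, 23.335)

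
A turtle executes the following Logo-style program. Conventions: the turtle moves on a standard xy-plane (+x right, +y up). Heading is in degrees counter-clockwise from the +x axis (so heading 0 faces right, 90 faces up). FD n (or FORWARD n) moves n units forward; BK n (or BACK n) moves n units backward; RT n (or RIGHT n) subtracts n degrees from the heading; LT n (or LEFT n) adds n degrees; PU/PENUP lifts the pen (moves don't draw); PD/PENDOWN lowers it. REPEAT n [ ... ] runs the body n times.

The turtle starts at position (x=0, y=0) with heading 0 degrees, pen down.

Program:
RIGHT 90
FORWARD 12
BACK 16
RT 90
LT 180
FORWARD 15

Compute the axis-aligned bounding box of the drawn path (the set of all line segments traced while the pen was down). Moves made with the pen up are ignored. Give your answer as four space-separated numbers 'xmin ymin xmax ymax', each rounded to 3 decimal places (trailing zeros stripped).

Answer: 0 -12 15 4

Derivation:
Executing turtle program step by step:
Start: pos=(0,0), heading=0, pen down
RT 90: heading 0 -> 270
FD 12: (0,0) -> (0,-12) [heading=270, draw]
BK 16: (0,-12) -> (0,4) [heading=270, draw]
RT 90: heading 270 -> 180
LT 180: heading 180 -> 0
FD 15: (0,4) -> (15,4) [heading=0, draw]
Final: pos=(15,4), heading=0, 3 segment(s) drawn

Segment endpoints: x in {0, 0, 0, 15}, y in {-12, 0, 4}
xmin=0, ymin=-12, xmax=15, ymax=4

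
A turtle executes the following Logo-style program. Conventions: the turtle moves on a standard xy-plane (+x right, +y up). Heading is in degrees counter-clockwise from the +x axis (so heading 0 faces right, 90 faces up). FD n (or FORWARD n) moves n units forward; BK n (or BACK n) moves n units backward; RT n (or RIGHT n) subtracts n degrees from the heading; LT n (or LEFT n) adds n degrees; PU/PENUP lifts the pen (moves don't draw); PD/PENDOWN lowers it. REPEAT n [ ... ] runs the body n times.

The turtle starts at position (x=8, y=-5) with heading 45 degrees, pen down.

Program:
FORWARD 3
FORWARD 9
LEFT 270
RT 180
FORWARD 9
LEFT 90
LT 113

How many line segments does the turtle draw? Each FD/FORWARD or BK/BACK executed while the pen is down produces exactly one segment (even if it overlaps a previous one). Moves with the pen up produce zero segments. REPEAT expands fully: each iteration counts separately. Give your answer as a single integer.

Executing turtle program step by step:
Start: pos=(8,-5), heading=45, pen down
FD 3: (8,-5) -> (10.121,-2.879) [heading=45, draw]
FD 9: (10.121,-2.879) -> (16.485,3.485) [heading=45, draw]
LT 270: heading 45 -> 315
RT 180: heading 315 -> 135
FD 9: (16.485,3.485) -> (10.121,9.849) [heading=135, draw]
LT 90: heading 135 -> 225
LT 113: heading 225 -> 338
Final: pos=(10.121,9.849), heading=338, 3 segment(s) drawn
Segments drawn: 3

Answer: 3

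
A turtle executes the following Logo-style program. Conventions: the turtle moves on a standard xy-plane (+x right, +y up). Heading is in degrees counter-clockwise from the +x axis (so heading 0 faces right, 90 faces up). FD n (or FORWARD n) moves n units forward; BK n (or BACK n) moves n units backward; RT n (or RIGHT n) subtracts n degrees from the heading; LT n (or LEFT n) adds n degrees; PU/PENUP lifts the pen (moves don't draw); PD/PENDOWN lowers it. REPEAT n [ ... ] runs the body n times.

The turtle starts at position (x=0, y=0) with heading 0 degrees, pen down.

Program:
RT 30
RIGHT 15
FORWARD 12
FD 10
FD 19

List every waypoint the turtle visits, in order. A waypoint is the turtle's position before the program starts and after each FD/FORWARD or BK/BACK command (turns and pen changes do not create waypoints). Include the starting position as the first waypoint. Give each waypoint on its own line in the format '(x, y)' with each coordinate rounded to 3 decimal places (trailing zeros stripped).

Answer: (0, 0)
(8.485, -8.485)
(15.556, -15.556)
(28.991, -28.991)

Derivation:
Executing turtle program step by step:
Start: pos=(0,0), heading=0, pen down
RT 30: heading 0 -> 330
RT 15: heading 330 -> 315
FD 12: (0,0) -> (8.485,-8.485) [heading=315, draw]
FD 10: (8.485,-8.485) -> (15.556,-15.556) [heading=315, draw]
FD 19: (15.556,-15.556) -> (28.991,-28.991) [heading=315, draw]
Final: pos=(28.991,-28.991), heading=315, 3 segment(s) drawn
Waypoints (4 total):
(0, 0)
(8.485, -8.485)
(15.556, -15.556)
(28.991, -28.991)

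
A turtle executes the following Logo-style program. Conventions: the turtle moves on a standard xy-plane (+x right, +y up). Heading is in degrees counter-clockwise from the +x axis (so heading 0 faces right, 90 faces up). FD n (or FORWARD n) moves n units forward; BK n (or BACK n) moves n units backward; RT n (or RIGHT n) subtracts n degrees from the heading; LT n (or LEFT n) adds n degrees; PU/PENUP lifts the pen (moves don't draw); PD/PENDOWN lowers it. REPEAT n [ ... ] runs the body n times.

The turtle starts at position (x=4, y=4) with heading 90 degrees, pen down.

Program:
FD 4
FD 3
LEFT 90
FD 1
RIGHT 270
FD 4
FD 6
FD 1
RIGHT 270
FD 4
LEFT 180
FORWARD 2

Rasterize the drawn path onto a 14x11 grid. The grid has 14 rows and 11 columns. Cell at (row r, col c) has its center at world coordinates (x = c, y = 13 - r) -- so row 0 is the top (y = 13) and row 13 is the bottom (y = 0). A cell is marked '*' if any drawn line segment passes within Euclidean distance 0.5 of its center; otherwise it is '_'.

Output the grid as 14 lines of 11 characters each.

Segment 0: (4,4) -> (4,8)
Segment 1: (4,8) -> (4,11)
Segment 2: (4,11) -> (3,11)
Segment 3: (3,11) -> (3,7)
Segment 4: (3,7) -> (3,1)
Segment 5: (3,1) -> (3,0)
Segment 6: (3,0) -> (7,0)
Segment 7: (7,0) -> (5,0)

Answer: ___________
___________
___**______
___**______
___**______
___**______
___**______
___**______
___**______
___**______
___*_______
___*_______
___*_______
___*****___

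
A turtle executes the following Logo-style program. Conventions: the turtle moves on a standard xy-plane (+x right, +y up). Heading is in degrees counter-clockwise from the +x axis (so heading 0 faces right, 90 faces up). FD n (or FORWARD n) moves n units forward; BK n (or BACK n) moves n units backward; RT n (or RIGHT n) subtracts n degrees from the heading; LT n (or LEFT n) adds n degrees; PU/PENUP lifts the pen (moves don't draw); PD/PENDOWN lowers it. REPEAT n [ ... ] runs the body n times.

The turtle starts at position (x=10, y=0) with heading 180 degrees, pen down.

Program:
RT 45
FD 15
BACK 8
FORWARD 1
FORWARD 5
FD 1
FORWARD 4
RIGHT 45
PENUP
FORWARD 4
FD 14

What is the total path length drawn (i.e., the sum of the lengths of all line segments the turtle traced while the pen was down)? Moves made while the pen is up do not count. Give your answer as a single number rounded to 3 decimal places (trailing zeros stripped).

Executing turtle program step by step:
Start: pos=(10,0), heading=180, pen down
RT 45: heading 180 -> 135
FD 15: (10,0) -> (-0.607,10.607) [heading=135, draw]
BK 8: (-0.607,10.607) -> (5.05,4.95) [heading=135, draw]
FD 1: (5.05,4.95) -> (4.343,5.657) [heading=135, draw]
FD 5: (4.343,5.657) -> (0.808,9.192) [heading=135, draw]
FD 1: (0.808,9.192) -> (0.101,9.899) [heading=135, draw]
FD 4: (0.101,9.899) -> (-2.728,12.728) [heading=135, draw]
RT 45: heading 135 -> 90
PU: pen up
FD 4: (-2.728,12.728) -> (-2.728,16.728) [heading=90, move]
FD 14: (-2.728,16.728) -> (-2.728,30.728) [heading=90, move]
Final: pos=(-2.728,30.728), heading=90, 6 segment(s) drawn

Segment lengths:
  seg 1: (10,0) -> (-0.607,10.607), length = 15
  seg 2: (-0.607,10.607) -> (5.05,4.95), length = 8
  seg 3: (5.05,4.95) -> (4.343,5.657), length = 1
  seg 4: (4.343,5.657) -> (0.808,9.192), length = 5
  seg 5: (0.808,9.192) -> (0.101,9.899), length = 1
  seg 6: (0.101,9.899) -> (-2.728,12.728), length = 4
Total = 34

Answer: 34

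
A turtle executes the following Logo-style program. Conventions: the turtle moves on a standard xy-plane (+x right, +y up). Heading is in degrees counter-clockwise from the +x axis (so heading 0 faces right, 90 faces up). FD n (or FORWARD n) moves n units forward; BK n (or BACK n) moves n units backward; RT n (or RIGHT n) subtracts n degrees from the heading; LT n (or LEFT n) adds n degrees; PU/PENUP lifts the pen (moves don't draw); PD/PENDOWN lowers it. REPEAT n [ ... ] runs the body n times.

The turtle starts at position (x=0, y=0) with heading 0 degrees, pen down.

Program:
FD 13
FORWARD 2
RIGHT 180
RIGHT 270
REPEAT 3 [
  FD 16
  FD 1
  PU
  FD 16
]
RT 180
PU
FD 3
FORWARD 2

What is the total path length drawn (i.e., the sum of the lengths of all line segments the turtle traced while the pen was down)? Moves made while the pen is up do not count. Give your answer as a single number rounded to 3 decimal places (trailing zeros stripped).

Executing turtle program step by step:
Start: pos=(0,0), heading=0, pen down
FD 13: (0,0) -> (13,0) [heading=0, draw]
FD 2: (13,0) -> (15,0) [heading=0, draw]
RT 180: heading 0 -> 180
RT 270: heading 180 -> 270
REPEAT 3 [
  -- iteration 1/3 --
  FD 16: (15,0) -> (15,-16) [heading=270, draw]
  FD 1: (15,-16) -> (15,-17) [heading=270, draw]
  PU: pen up
  FD 16: (15,-17) -> (15,-33) [heading=270, move]
  -- iteration 2/3 --
  FD 16: (15,-33) -> (15,-49) [heading=270, move]
  FD 1: (15,-49) -> (15,-50) [heading=270, move]
  PU: pen up
  FD 16: (15,-50) -> (15,-66) [heading=270, move]
  -- iteration 3/3 --
  FD 16: (15,-66) -> (15,-82) [heading=270, move]
  FD 1: (15,-82) -> (15,-83) [heading=270, move]
  PU: pen up
  FD 16: (15,-83) -> (15,-99) [heading=270, move]
]
RT 180: heading 270 -> 90
PU: pen up
FD 3: (15,-99) -> (15,-96) [heading=90, move]
FD 2: (15,-96) -> (15,-94) [heading=90, move]
Final: pos=(15,-94), heading=90, 4 segment(s) drawn

Segment lengths:
  seg 1: (0,0) -> (13,0), length = 13
  seg 2: (13,0) -> (15,0), length = 2
  seg 3: (15,0) -> (15,-16), length = 16
  seg 4: (15,-16) -> (15,-17), length = 1
Total = 32

Answer: 32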